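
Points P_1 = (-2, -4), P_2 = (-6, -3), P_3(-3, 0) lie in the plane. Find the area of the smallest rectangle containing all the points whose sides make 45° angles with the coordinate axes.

In coordinates u = x + y, v = x − y the rectangle is axis-aligned; the map (x,y)→(u,v) scales areas by 2.
u-values: -6, -9, -3; range = -3 − (-9) = 6.
v-values: 2, -3, -3; range = 2 − (-3) = 5.
Area = (6 × 5) / 2 = 15.

15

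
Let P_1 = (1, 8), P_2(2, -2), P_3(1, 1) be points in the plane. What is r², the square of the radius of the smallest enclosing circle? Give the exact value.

25.25

Side lengths²: P_1P_2² = 101, P_1P_3² = 49, P_2P_3² = 10.
Since P_1P_2² = 101 ≥ 49 + 10 = 59, the angle opposite P_1P_2 is not acute, so the smallest enclosing circle has P_1P_2 as diameter.
Centre = midpoint of P_1P_2 = (1.5, 3), r² = 101/4 = 25.25.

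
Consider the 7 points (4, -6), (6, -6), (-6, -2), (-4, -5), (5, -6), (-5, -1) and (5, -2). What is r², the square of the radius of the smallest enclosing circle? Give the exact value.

The minimum enclosing circle of a finite set is fixed by two of the points (as a diameter) or three (as a circumcircle).
The farthest pair is (6, -6)–(-6, -2) with squared distance 160. The circle on this segment as diameter has centre (0, -4) and r² = 160/4 = 40.
Check (4, -6): distance² to centre = 20 ≤ 40, so it lies inside.
All remaining points lie in this disk, and no smaller disk contains both endpoints, so this is the minimum enclosing circle.

40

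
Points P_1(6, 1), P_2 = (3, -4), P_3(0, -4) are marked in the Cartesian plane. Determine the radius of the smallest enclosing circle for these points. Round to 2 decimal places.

Side lengths²: P_1P_2² = 34, P_1P_3² = 61, P_2P_3² = 9.
Since P_1P_3² = 61 ≥ 34 + 9 = 43, the angle opposite P_1P_3 is not acute, so the smallest enclosing circle has P_1P_3 as diameter.
Centre = midpoint of P_1P_3 = (3, -1.5), r² = 61/4 = 15.25.
r = √(15.25) ≈ 3.91.

3.91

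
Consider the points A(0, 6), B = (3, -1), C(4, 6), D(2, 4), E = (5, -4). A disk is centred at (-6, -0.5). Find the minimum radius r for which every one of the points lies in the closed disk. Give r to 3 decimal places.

The required radius is the distance from (-6, -0.5) to the farthest point.
Squared distances: 78.25, 81.25, 142.25, 84.25, 133.25.
Maximum is 142.25, attained at C.
r = √(142.25) ≈ 11.927.

11.927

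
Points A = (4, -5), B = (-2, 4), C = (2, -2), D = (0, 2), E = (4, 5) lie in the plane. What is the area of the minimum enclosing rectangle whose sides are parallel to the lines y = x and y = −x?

75

In coordinates u = x + y, v = x − y the rectangle is axis-aligned; the map (x,y)→(u,v) scales areas by 2.
u-values: -1, 2, 0, 2, 9; range = 9 − (-1) = 10.
v-values: 9, -6, 4, -2, -1; range = 9 − (-6) = 15.
Area = (10 × 15) / 2 = 75.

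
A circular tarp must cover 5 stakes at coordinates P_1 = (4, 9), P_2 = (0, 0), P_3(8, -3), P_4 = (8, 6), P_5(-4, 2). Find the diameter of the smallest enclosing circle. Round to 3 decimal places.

14.097

By Welzl's lemma the MEC is supported by two points (diametrically opposite) or three points (on a circumcircle).
The minimum enclosing circle is determined by three boundary points: P_1, P_3, P_5.
Their circumcentre is (189/62, 125/62) with r² = 95485/1922.
The farthest remaining point P_4 is at distance² 77629/1922 ≤ 95485/1922.
Diameter = 2r = 2√(95485/1922) ≈ 14.097.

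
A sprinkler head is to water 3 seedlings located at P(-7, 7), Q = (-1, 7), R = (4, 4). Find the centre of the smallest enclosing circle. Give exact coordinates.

Side lengths²: PQ² = 36, PR² = 130, QR² = 34.
Since PR² = 130 ≥ 36 + 34 = 70, the angle opposite PR is not acute, so the smallest enclosing circle has PR as diameter.
Centre = midpoint of PR = (-1.5, 5.5), r² = 130/4 = 32.5.
Centre = (-1.5, 5.5).

(-1.5, 5.5)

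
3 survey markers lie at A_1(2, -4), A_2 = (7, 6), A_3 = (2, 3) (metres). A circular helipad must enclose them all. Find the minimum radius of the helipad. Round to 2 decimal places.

Side lengths²: A_1A_2² = 125, A_1A_3² = 49, A_2A_3² = 34.
Since A_1A_2² = 125 ≥ 49 + 34 = 83, the angle opposite A_1A_2 is not acute, so the smallest enclosing circle has A_1A_2 as diameter.
Centre = midpoint of A_1A_2 = (4.5, 1), r² = 125/4 = 31.25.
r = √(31.25) ≈ 5.59.

5.59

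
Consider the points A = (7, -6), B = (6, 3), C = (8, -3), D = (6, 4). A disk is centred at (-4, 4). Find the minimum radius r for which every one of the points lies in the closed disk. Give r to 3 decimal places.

The required radius is the distance from (-4, 4) to the farthest point.
Squared distances: 221, 101, 193, 100.
Maximum is 221, attained at A.
r = √221 ≈ 14.866.

14.866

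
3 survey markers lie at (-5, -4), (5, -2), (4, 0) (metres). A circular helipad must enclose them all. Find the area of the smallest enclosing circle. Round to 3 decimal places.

Call the three points A, B, C in the order given.
Side lengths²: AB² = 104, AC² = 97, BC² = 5.
Since AB² = 104 ≥ 97 + 5 = 102, the angle opposite AB is not acute, so the smallest enclosing circle has AB as diameter.
Centre = midpoint of AB = (0, -3), r² = 104/4 = 26.
Area = π·r² = π·26 ≈ 81.681.

81.681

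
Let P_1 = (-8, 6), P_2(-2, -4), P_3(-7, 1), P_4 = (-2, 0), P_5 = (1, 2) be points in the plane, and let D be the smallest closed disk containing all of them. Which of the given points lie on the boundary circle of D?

P_1, P_2, P_5

By Welzl's lemma the MEC is supported by two points (diametrically opposite) or three points (on a circumcircle).
The minimum enclosing circle is determined by three boundary points: P_1, P_2, P_5.
Their circumcentre is (-105/22, 25/22) with r² = 8245/242.
The farthest remaining point P_4 is at distance² 2173/242 ≤ 8245/242.
The points at distance exactly r from the centre are P_1, P_2, P_5 — 3 points.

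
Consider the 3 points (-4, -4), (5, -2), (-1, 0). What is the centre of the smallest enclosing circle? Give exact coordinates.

(0.5, -3)

Call the three points A, B, C in the order given.
Side lengths²: AB² = 85, AC² = 25, BC² = 40.
Since AB² = 85 ≥ 40 + 25 = 65, the angle opposite AB is not acute, so the smallest enclosing circle has AB as diameter.
Centre = midpoint of AB = (0.5, -3), r² = 85/4 = 21.25.
Centre = (0.5, -3).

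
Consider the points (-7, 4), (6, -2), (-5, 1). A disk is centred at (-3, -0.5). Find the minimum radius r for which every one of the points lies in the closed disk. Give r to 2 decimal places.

9.12

The required radius is the distance from (-3, -0.5) to the farthest point.
Squared distances: 36.25, 83.25, 6.25.
Maximum is 83.25, attained at (6, -2).
r = √(83.25) ≈ 9.12.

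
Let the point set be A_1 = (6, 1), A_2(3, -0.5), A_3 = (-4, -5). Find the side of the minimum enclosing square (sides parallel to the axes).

10

The bounding box has width 10 and height 6.
An axis-aligned square enclosing the set must have side ≥ max(width, height).
So the minimum side is max(10, 6) = 10.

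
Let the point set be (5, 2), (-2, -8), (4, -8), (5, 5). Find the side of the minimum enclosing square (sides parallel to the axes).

The bounding box has width 7 and height 13.
An axis-aligned square enclosing the set must have side ≥ max(width, height).
So the minimum side is max(7, 13) = 13.

13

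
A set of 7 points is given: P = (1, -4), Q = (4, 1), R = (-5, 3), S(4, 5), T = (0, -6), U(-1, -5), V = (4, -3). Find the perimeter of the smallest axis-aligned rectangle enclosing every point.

Width = max x − min x = 4 − (-5) = 9.
Height = max y − min y = 5 − (-6) = 11.
Perimeter = 2(9 + 11) = 40.

40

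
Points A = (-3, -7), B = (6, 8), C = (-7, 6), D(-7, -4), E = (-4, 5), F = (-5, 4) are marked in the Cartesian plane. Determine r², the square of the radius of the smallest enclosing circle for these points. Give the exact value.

A smallest enclosing disk is always determined by at most three of the input points on its boundary.
The minimum enclosing circle is determined by three boundary points: A, B, D.
Their circumcentre is (7/58, 77/58) with r² = 133025/1682.
The farthest remaining point C is at distance² 122005/1682 ≤ 133025/1682.

133025/1682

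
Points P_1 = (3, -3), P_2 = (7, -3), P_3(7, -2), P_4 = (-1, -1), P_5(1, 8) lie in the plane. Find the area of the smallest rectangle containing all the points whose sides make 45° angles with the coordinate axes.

93.5

In coordinates u = x + y, v = x − y the rectangle is axis-aligned; the map (x,y)→(u,v) scales areas by 2.
u-values: 0, 4, 5, -2, 9; range = 9 − (-2) = 11.
v-values: 6, 10, 9, 0, -7; range = 10 − (-7) = 17.
Area = (11 × 17) / 2 = 93.5.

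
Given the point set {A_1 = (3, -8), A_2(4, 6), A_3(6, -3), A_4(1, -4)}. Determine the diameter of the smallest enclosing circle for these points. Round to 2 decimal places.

The farthest pair is A_1–A_2 with squared distance 197. The circle on this segment as diameter has centre (3.5, -1) and r² = 197/4 = 49.25.
Check A_3: distance² to centre = 10.25 ≤ 49.25, so it lies inside.
All remaining points lie in this disk, and no smaller disk contains both endpoints, so this is the minimum enclosing circle.
Diameter = 2r = 2√(49.25) ≈ 14.04.

14.04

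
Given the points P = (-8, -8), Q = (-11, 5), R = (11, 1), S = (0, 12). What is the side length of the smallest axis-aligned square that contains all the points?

The bounding box has width 22 and height 20.
An axis-aligned square enclosing the set must have side ≥ max(width, height).
So the minimum side is max(22, 20) = 22.

22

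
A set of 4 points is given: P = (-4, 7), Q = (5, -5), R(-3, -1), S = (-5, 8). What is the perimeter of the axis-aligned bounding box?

46

Width = max x − min x = 5 − (-5) = 10.
Height = max y − min y = 8 − (-5) = 13.
Perimeter = 2(10 + 13) = 46.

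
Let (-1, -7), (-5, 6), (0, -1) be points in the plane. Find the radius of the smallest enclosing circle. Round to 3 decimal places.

Call the three points A, B, C in the order given.
Side lengths²: AB² = 185, AC² = 37, BC² = 74.
Since AB² = 185 ≥ 74 + 37 = 111, the angle opposite AB is not acute, so the smallest enclosing circle has AB as diameter.
Centre = midpoint of AB = (-3, -0.5), r² = 185/4 = 46.25.
r = √(46.25) ≈ 6.801.

6.801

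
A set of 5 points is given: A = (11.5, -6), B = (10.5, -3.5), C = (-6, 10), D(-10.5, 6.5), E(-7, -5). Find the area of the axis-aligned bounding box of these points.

352

x ranges over [-10.5, 11.5], width 22.
y ranges over [-6, 10], height 16.
Area = 22 × 16 = 352.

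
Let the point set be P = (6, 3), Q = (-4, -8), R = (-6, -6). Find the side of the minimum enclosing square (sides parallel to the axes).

12

The bounding box has width 12 and height 11.
An axis-aligned square enclosing the set must have side ≥ max(width, height).
So the minimum side is max(12, 11) = 12.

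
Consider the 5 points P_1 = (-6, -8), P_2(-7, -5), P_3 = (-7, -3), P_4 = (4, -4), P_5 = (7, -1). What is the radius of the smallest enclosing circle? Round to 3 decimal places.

A smallest enclosing disk is always determined by at most three of the input points on its boundary.
The minimum enclosing circle is determined by three boundary points: P_1, P_3, P_5.
Their circumcentre is (11/36, -149/36) with r² = 35425/648.
The farthest remaining point P_2 is at distance² 35065/648 ≤ 35425/648.
r = √(35425/648) ≈ 7.394.

7.394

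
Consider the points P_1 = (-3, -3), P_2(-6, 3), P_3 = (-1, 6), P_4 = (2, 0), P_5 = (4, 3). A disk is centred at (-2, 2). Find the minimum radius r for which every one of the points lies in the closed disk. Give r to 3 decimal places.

The required radius is the distance from (-2, 2) to the farthest point.
Squared distances: 26, 17, 17, 20, 37.
Maximum is 37, attained at P_5.
r = √37 ≈ 6.083.

6.083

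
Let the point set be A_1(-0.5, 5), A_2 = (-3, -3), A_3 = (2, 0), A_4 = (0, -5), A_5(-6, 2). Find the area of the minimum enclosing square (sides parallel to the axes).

100

The bounding box has width 8 and height 10.
An axis-aligned square enclosing the set must have side ≥ max(width, height).
So the minimum side is max(8, 10) = 10.
Area = 10² = 100.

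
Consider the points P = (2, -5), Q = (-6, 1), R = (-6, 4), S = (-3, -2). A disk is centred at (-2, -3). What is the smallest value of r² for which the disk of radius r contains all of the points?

65

The required radius is the distance from (-2, -3) to the farthest point.
Squared distances: 20, 32, 65, 2.
Maximum is 65, attained at R.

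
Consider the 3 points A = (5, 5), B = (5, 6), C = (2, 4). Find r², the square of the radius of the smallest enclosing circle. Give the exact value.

Side lengths²: AB² = 1, AC² = 10, BC² = 13.
Since BC² = 13 ≥ 10 + 1 = 11, the angle opposite BC is not acute, so the smallest enclosing circle has BC as diameter.
Centre = midpoint of BC = (3.5, 5), r² = 13/4 = 3.25.

3.25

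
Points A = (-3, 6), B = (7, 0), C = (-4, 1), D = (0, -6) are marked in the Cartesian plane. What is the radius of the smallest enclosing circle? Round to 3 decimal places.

A smallest enclosing disk is always determined by at most three of the input points on its boundary.
The minimum enclosing circle is determined by three boundary points: A, B, D.
Their circumcentre is (0.5, 0.5) with r² = 42.5.
The farthest remaining point C is at distance² 20.5 ≤ 42.5.
r = √(42.5) ≈ 6.519.

6.519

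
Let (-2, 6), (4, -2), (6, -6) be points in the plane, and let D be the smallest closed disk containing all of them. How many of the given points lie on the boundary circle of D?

Call the three points A, B, C in the order given.
Side lengths²: AB² = 100, AC² = 208, BC² = 20.
Since AC² = 208 ≥ 100 + 20 = 120, the angle opposite AC is not acute, so the smallest enclosing circle has AC as diameter.
Centre = midpoint of AC = (2, 0), r² = 208/4 = 52.
The points at distance exactly r from the centre are (-2, 6), (6, -6) — 2 points.

2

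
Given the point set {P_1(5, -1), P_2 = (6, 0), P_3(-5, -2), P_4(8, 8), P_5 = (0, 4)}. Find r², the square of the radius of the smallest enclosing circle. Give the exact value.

67.25

The minimum enclosing circle of a finite set is fixed by two of the points (as a diameter) or three (as a circumcircle).
The farthest pair is P_3–P_4 with squared distance 269. The circle on this segment as diameter has centre (1.5, 3) and r² = 269/4 = 67.25.
Check P_1: distance² to centre = 28.25 ≤ 67.25, so it lies inside.
All remaining points lie in this disk, and no smaller disk contains both endpoints, so this is the minimum enclosing circle.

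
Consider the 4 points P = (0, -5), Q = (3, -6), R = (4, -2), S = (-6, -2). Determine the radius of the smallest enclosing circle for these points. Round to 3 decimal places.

The minimum enclosing circle is determined by three boundary points: Q, R, S.
Their circumcentre is (-1, -2.875) with r² = 25.765625.
The farthest remaining point P is at distance² 5.515625 ≤ 25.765625.
r = √(25.765625) ≈ 5.076.

5.076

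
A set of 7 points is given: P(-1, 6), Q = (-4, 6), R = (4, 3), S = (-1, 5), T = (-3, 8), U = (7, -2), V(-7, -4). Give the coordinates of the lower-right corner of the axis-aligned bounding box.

x-range [-7, 7], y-range [-4, 8].
The lower-right corner is (7, -4).

(7, -4)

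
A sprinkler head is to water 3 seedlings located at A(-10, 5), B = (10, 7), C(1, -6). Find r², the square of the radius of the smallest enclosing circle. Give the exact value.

12625/121

Side lengths²: AB² = 404, AC² = 242, BC² = 250.
Since AB² = 404 < 250 + 242 = 492, the triangle is acute, so the smallest enclosing circle is the circumcircle.
Circumcentre = (2/11, 46/11), r² = 12625/121.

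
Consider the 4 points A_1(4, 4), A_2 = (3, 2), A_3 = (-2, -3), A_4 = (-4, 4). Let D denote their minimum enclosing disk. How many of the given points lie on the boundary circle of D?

3

The minimum enclosing circle is determined by three boundary points: A_1, A_3, A_4.
Their circumcentre is (0, 19/14) with r² = 4505/196.
The farthest remaining point A_2 is at distance² 1845/196 ≤ 4505/196.
The points at distance exactly r from the centre are A_1, A_3, A_4 — 3 points.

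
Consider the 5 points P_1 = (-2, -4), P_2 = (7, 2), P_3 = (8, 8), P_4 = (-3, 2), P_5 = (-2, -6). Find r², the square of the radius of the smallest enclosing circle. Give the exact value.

74

A smallest enclosing disk is always determined by at most three of the input points on its boundary.
The farthest pair is P_3–P_5 with squared distance 296. The circle on this segment as diameter has centre (3, 1) and r² = 296/4 = 74.
Check P_1: distance² to centre = 50 ≤ 74, so it lies inside.
All remaining points lie in this disk, and no smaller disk contains both endpoints, so this is the minimum enclosing circle.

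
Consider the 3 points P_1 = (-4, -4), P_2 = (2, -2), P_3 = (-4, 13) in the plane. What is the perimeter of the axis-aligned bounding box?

Width = max x − min x = 2 − (-4) = 6.
Height = max y − min y = 13 − (-4) = 17.
Perimeter = 2(6 + 17) = 46.

46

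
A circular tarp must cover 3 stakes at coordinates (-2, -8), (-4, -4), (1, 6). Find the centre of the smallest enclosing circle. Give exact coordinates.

Call the three points A, B, C in the order given.
Side lengths²: AB² = 20, AC² = 205, BC² = 125.
Since AC² = 205 ≥ 125 + 20 = 145, the angle opposite AC is not acute, so the smallest enclosing circle has AC as diameter.
Centre = midpoint of AC = (-0.5, -1), r² = 205/4 = 51.25.
Centre = (-0.5, -1).

(-0.5, -1)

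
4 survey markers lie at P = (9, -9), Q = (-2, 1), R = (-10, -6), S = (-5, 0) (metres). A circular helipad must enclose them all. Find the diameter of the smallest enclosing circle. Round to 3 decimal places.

The minimum enclosing circle of a finite set is fixed by two of the points (as a diameter) or three (as a circumcircle).
The farthest pair is P–R with squared distance 370. The circle on this segment as diameter has centre (-0.5, -7.5) and r² = 370/4 = 92.5.
Check Q: distance² to centre = 74.5 ≤ 92.5, so it lies inside.
All remaining points lie in this disk, and no smaller disk contains both endpoints, so this is the minimum enclosing circle.
Diameter = 2r = 2√(92.5) ≈ 19.235.

19.235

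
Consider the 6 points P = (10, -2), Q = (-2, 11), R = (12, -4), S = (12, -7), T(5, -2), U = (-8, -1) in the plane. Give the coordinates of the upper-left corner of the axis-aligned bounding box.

x-range [-8, 12], y-range [-7, 11].
The upper-left corner is (-8, 11).

(-8, 11)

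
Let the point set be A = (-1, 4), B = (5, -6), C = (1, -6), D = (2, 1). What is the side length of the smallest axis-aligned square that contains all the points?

The bounding box has width 6 and height 10.
An axis-aligned square enclosing the set must have side ≥ max(width, height).
So the minimum side is max(6, 10) = 10.

10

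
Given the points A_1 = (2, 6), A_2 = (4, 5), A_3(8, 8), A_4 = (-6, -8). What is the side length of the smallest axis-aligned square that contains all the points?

16

The bounding box has width 14 and height 16.
An axis-aligned square enclosing the set must have side ≥ max(width, height).
So the minimum side is max(14, 16) = 16.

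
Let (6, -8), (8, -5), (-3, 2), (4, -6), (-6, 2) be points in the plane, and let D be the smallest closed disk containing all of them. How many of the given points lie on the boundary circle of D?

3

A smallest enclosing disk is always determined by at most three of the input points on its boundary.
The minimum enclosing circle is determined by three boundary points: (6, -8), (8, -5), (-6, 2).
Their circumcentre is (0.625, -2.25) with r² = 61.953125.
The farthest remaining point (-3, 2) is at distance² 31.203125 ≤ 61.953125.
The points at distance exactly r from the centre are (6, -8), (8, -5), (-6, 2) — 3 points.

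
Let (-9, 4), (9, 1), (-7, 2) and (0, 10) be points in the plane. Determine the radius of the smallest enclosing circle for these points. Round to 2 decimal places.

A smallest enclosing disk is always determined by at most three of the input points on its boundary.
The farthest pair is (-9, 4)–(9, 1) with squared distance 333. The circle on this segment as diameter has centre (0, 2.5) and r² = 333/4 = 83.25.
Check (-7, 2): distance² to centre = 49.25 ≤ 83.25, so it lies inside.
All remaining points lie in this disk, and no smaller disk contains both endpoints, so this is the minimum enclosing circle.
r = √(83.25) ≈ 9.12.

9.12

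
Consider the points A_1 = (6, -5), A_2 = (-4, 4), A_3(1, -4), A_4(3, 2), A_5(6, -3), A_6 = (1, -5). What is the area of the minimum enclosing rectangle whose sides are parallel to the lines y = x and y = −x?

85.5

In coordinates u = x + y, v = x − y the rectangle is axis-aligned; the map (x,y)→(u,v) scales areas by 2.
u-values: 1, 0, -3, 5, 3, -4; range = 5 − (-4) = 9.
v-values: 11, -8, 5, 1, 9, 6; range = 11 − (-8) = 19.
Area = (9 × 19) / 2 = 85.5.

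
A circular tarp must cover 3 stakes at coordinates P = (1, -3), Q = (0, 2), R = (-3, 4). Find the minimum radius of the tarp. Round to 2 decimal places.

Side lengths²: PQ² = 26, PR² = 65, QR² = 13.
Since PR² = 65 ≥ 26 + 13 = 39, the angle opposite PR is not acute, so the smallest enclosing circle has PR as diameter.
Centre = midpoint of PR = (-1, 0.5), r² = 65/4 = 16.25.
r = √(16.25) ≈ 4.03.

4.03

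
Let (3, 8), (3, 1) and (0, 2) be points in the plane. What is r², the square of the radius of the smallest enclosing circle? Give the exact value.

12.5

Call the three points A, B, C in the order given.
Side lengths²: AB² = 49, AC² = 45, BC² = 10.
Since AB² = 49 < 45 + 10 = 55, the triangle is acute, so the smallest enclosing circle is the circumcircle.
Circumcentre = (2.5, 4.5), r² = 12.5.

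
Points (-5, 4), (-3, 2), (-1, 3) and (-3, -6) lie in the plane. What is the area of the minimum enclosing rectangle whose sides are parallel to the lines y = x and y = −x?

In coordinates u = x + y, v = x − y the rectangle is axis-aligned; the map (x,y)→(u,v) scales areas by 2.
u-values: -1, -1, 2, -9; range = 2 − (-9) = 11.
v-values: -9, -5, -4, 3; range = 3 − (-9) = 12.
Area = (11 × 12) / 2 = 66.

66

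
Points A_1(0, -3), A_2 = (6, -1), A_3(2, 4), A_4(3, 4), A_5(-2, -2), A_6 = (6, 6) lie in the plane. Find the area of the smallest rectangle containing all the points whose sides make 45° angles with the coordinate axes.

72

In coordinates u = x + y, v = x − y the rectangle is axis-aligned; the map (x,y)→(u,v) scales areas by 2.
u-values: -3, 5, 6, 7, -4, 12; range = 12 − (-4) = 16.
v-values: 3, 7, -2, -1, 0, 0; range = 7 − (-2) = 9.
Area = (16 × 9) / 2 = 72.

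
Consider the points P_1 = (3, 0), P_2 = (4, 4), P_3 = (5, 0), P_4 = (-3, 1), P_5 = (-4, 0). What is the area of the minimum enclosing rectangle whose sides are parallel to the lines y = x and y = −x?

54

In coordinates u = x + y, v = x − y the rectangle is axis-aligned; the map (x,y)→(u,v) scales areas by 2.
u-values: 3, 8, 5, -2, -4; range = 8 − (-4) = 12.
v-values: 3, 0, 5, -4, -4; range = 5 − (-4) = 9.
Area = (12 × 9) / 2 = 54.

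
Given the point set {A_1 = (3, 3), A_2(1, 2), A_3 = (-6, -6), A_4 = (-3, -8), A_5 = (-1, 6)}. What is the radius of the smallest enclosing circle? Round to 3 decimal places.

7.071

By Welzl's lemma the MEC is supported by two points (diametrically opposite) or three points (on a circumcircle).
The farthest pair is A_4–A_5 with squared distance 200. The circle on this segment as diameter has centre (-2, -1) and r² = 200/4 = 50.
Check A_1: distance² to centre = 41 ≤ 50, so it lies inside.
All remaining points lie in this disk, and no smaller disk contains both endpoints, so this is the minimum enclosing circle.
r = √50 ≈ 7.071.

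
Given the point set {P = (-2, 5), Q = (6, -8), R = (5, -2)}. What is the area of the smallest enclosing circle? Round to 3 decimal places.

182.998

Side lengths²: PQ² = 233, PR² = 98, QR² = 37.
Since PQ² = 233 ≥ 98 + 37 = 135, the angle opposite PQ is not acute, so the smallest enclosing circle has PQ as diameter.
Centre = midpoint of PQ = (2, -1.5), r² = 233/4 = 58.25.
Area = π·r² = π·58.25 ≈ 182.998.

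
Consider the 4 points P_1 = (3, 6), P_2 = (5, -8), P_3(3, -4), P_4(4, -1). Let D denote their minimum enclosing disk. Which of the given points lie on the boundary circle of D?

P_1, P_2

By Welzl's lemma the MEC is supported by two points (diametrically opposite) or three points (on a circumcircle).
The farthest pair is P_1–P_2 with squared distance 200. The circle on this segment as diameter has centre (4, -1) and r² = 200/4 = 50.
Check P_3: distance² to centre = 10 ≤ 50, so it lies inside.
All remaining points lie in this disk, and no smaller disk contains both endpoints, so this is the minimum enclosing circle.
The points at distance exactly r from the centre are P_1, P_2 — 2 points.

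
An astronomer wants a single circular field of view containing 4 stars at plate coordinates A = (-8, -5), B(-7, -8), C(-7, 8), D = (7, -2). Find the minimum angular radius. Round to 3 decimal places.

The minimum enclosing circle of a finite set is fixed by two of the points (as a diameter) or three (as a circumcircle).
The minimum enclosing circle is determined by three boundary points: B, C, D.
Their circumcentre is (-15/7, 0) with r² = 4292/49.
The farthest remaining point A is at distance² 2906/49 ≤ 4292/49.
r = √(4292/49) ≈ 9.359.

9.359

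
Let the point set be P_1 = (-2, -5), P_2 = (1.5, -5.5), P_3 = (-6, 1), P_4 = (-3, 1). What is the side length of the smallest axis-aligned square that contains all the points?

The bounding box has width 7.5 and height 6.5.
An axis-aligned square enclosing the set must have side ≥ max(width, height).
So the minimum side is max(7.5, 6.5) = 7.5.

7.5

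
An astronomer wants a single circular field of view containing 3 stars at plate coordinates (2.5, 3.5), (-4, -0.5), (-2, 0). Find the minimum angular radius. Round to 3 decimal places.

3.816

Call the three points A, B, C in the order given.
Side lengths²: AB² = 58.25, AC² = 32.5, BC² = 4.25.
Since AB² = 58.25 ≥ 32.5 + 4.25 = 36.75, the angle opposite AB is not acute, so the smallest enclosing circle has AB as diameter.
Centre = midpoint of AB = (-0.75, 1.5), r² = 58.25/4 = 14.5625.
r = √(14.5625) ≈ 3.816.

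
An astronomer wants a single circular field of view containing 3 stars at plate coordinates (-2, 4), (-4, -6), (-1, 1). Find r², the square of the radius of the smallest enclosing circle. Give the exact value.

Call the three points A, B, C in the order given.
Side lengths²: AB² = 104, AC² = 10, BC² = 58.
Since AB² = 104 ≥ 58 + 10 = 68, the angle opposite AB is not acute, so the smallest enclosing circle has AB as diameter.
Centre = midpoint of AB = (-3, -1), r² = 104/4 = 26.

26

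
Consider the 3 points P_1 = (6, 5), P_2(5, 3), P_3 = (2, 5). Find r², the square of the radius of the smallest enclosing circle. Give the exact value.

Side lengths²: P_1P_2² = 5, P_1P_3² = 16, P_2P_3² = 13.
Since P_1P_3² = 16 < 13 + 5 = 18, the triangle is acute, so the smallest enclosing circle is the circumcircle.
Circumcentre = (4, 4.75), r² = 4.0625.

4.0625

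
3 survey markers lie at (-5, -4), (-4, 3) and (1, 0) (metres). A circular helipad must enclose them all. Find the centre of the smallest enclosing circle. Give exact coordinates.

(-54/19, -14/19)

Call the three points A, B, C in the order given.
Side lengths²: AB² = 50, AC² = 52, BC² = 34.
Since AC² = 52 < 50 + 34 = 84, the triangle is acute, so the smallest enclosing circle is the circumcircle.
Circumcentre = (-54/19, -14/19), r² = 5525/361.
Centre = (-54/19, -14/19).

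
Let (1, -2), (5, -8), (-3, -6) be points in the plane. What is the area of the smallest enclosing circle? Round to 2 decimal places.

Call the three points A, B, C in the order given.
Side lengths²: AB² = 52, AC² = 32, BC² = 68.
Since BC² = 68 < 52 + 32 = 84, the triangle is acute, so the smallest enclosing circle is the circumcircle.
Circumcentre = (1.2, -6.2), r² = 17.68.
Area = π·r² = π·17.68 ≈ 55.54.

55.54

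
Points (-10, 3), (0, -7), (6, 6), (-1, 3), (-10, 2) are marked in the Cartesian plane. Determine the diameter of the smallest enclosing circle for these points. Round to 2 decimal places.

The minimum enclosing circle is determined by three boundary points: (-10, 3), (0, -7), (6, 6).
Their circumcentre is (-55/38, 59/38) with r² = 54325/722.
The farthest remaining point (-10, 2) is at distance² 52957/722 ≤ 54325/722.
Diameter = 2r = 2√(54325/722) ≈ 17.35.

17.35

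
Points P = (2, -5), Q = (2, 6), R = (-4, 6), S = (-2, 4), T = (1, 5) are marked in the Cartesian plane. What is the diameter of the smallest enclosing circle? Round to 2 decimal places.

The farthest pair is P–R with squared distance 157. The circle on this segment as diameter has centre (-1, 0.5) and r² = 157/4 = 39.25.
Check Q: distance² to centre = 39.25 ≤ 39.25, so it lies inside.
All remaining points lie in this disk, and no smaller disk contains both endpoints, so this is the minimum enclosing circle.
Diameter = 2r = 2√(39.25) ≈ 12.53.

12.53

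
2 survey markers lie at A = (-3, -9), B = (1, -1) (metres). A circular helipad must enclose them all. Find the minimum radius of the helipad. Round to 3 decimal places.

4.472

The smallest circle enclosing two points has them as diameter endpoints.
Centre = midpoint = (-1, -5); r² = |AB|²/4 = 80/4 = 20.
r = √20 ≈ 4.472.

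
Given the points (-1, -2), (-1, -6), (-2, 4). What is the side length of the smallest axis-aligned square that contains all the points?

10

The bounding box has width 1 and height 10.
An axis-aligned square enclosing the set must have side ≥ max(width, height).
So the minimum side is max(1, 10) = 10.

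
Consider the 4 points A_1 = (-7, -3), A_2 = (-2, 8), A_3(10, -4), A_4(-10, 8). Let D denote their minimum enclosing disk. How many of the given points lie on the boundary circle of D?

2

By Welzl's lemma the MEC is supported by two points (diametrically opposite) or three points (on a circumcircle).
The farthest pair is A_3–A_4 with squared distance 544. The circle on this segment as diameter has centre (0, 2) and r² = 544/4 = 136.
Check A_1: distance² to centre = 74 ≤ 136, so it lies inside.
All remaining points lie in this disk, and no smaller disk contains both endpoints, so this is the minimum enclosing circle.
The points at distance exactly r from the centre are A_3, A_4 — 2 points.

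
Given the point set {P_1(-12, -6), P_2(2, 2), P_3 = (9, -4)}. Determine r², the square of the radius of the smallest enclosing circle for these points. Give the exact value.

111.25

Side lengths²: P_1P_2² = 260, P_1P_3² = 445, P_2P_3² = 85.
Since P_1P_3² = 445 ≥ 260 + 85 = 345, the angle opposite P_1P_3 is not acute, so the smallest enclosing circle has P_1P_3 as diameter.
Centre = midpoint of P_1P_3 = (-1.5, -5), r² = 445/4 = 111.25.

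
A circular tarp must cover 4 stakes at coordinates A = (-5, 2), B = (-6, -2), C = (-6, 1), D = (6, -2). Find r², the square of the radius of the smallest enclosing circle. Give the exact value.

38.25

A smallest enclosing disk is always determined by at most three of the input points on its boundary.
The farthest pair is C–D with squared distance 153. The circle on this segment as diameter has centre (0, -0.5) and r² = 153/4 = 38.25.
Check A: distance² to centre = 31.25 ≤ 38.25, so it lies inside.
All remaining points lie in this disk, and no smaller disk contains both endpoints, so this is the minimum enclosing circle.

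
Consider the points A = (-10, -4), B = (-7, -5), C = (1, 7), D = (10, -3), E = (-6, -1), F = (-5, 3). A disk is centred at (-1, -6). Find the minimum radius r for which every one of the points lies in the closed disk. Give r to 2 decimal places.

The required radius is the distance from (-1, -6) to the farthest point.
Squared distances: 85, 37, 173, 130, 50, 97.
Maximum is 173, attained at C.
r = √173 ≈ 13.15.

13.15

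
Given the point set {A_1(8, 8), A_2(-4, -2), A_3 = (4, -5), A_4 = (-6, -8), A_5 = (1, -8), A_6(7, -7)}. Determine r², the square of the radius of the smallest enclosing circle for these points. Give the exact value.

113

The farthest pair is A_1–A_4 with squared distance 452. The circle on this segment as diameter has centre (1, 0) and r² = 452/4 = 113.
Check A_2: distance² to centre = 29 ≤ 113, so it lies inside.
All remaining points lie in this disk, and no smaller disk contains both endpoints, so this is the minimum enclosing circle.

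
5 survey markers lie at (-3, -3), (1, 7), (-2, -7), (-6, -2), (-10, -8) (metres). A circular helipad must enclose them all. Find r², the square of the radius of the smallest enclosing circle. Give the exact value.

86.5

The minimum enclosing circle of a finite set is fixed by two of the points (as a diameter) or three (as a circumcircle).
The farthest pair is (1, 7)–(-10, -8) with squared distance 346. The circle on this segment as diameter has centre (-4.5, -0.5) and r² = 346/4 = 86.5.
Check (-3, -3): distance² to centre = 8.5 ≤ 86.5, so it lies inside.
All remaining points lie in this disk, and no smaller disk contains both endpoints, so this is the minimum enclosing circle.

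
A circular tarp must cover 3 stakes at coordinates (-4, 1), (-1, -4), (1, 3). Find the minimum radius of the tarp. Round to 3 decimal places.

Call the three points A, B, C in the order given.
Side lengths²: AB² = 34, AC² = 29, BC² = 53.
Since BC² = 53 < 34 + 29 = 63, the triangle is acute, so the smallest enclosing circle is the circumcircle.
Circumcentre = (-35/62, -21/62), r² = 26129/1922.
r = √(26129/1922) ≈ 3.687.

3.687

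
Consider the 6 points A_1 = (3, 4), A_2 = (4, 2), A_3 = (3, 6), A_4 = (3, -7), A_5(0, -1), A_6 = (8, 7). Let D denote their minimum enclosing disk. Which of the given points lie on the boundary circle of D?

By Welzl's lemma the MEC is supported by two points (diametrically opposite) or three points (on a circumcircle).
The farthest pair is A_4–A_6 with squared distance 221. The circle on this segment as diameter has centre (5.5, 0) and r² = 221/4 = 55.25.
Check A_1: distance² to centre = 22.25 ≤ 55.25, so it lies inside.
All remaining points lie in this disk, and no smaller disk contains both endpoints, so this is the minimum enclosing circle.
The points at distance exactly r from the centre are A_4, A_6 — 2 points.

A_4, A_6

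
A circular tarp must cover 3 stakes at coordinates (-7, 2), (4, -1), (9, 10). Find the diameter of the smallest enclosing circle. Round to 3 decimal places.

17.889

Call the three points A, B, C in the order given.
Side lengths²: AB² = 130, AC² = 320, BC² = 146.
Since AC² = 320 ≥ 146 + 130 = 276, the angle opposite AC is not acute, so the smallest enclosing circle has AC as diameter.
Centre = midpoint of AC = (1, 6), r² = 320/4 = 80.
Diameter = 2r = 2√80 ≈ 17.889.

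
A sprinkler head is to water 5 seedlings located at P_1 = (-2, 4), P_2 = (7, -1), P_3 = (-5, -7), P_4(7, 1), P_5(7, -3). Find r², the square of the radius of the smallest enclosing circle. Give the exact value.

4225/81

A smallest enclosing disk is always determined by at most three of the input points on its boundary.
The minimum enclosing circle is determined by three boundary points: P_1, P_3, P_4.
Their circumcentre is (7/9, -8/3) with r² = 4225/81.
The farthest remaining point P_2 is at distance² 3361/81 ≤ 4225/81.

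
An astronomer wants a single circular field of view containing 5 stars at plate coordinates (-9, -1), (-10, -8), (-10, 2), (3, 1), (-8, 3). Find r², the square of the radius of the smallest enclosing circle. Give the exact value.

The minimum enclosing circle is determined by three boundary points: (-10, -8), (-10, 2), (3, 1).
Their circumcentre is (-50/13, -3) with r² = 10625/169.
The farthest remaining point (-8, 3) is at distance² 9000/169 ≤ 10625/169.

10625/169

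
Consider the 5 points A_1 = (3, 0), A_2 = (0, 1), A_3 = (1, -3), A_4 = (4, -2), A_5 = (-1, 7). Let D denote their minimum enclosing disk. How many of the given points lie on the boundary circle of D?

3

The minimum enclosing circle of a finite set is fixed by two of the points (as a diameter) or three (as a circumcircle).
The minimum enclosing circle is determined by three boundary points: A_3, A_4, A_5.
Their circumcentre is (0.9375, 2.1875) with r² = 26.9140625.
The farthest remaining point A_1 is at distance² 9.0390625 ≤ 26.9140625.
The points at distance exactly r from the centre are A_3, A_4, A_5 — 3 points.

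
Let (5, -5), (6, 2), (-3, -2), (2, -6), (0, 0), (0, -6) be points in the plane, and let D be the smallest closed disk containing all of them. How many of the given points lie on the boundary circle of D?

A smallest enclosing disk is always determined by at most three of the input points on its boundary.
The minimum enclosing circle is determined by three boundary points: (6, 2), (-3, -2), (0, -6).
Their circumcentre is (25/12, -1.3125) with r² = 60625/2304.
The farthest remaining point (5, -5) is at distance² 50929/2304 ≤ 60625/2304.
The points at distance exactly r from the centre are (6, 2), (-3, -2), (0, -6) — 3 points.

3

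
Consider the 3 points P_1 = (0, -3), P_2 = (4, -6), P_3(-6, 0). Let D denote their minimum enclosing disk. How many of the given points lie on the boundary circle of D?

2

Side lengths²: P_1P_2² = 25, P_1P_3² = 45, P_2P_3² = 136.
Since P_2P_3² = 136 ≥ 45 + 25 = 70, the angle opposite P_2P_3 is not acute, so the smallest enclosing circle has P_2P_3 as diameter.
Centre = midpoint of P_2P_3 = (-1, -3), r² = 136/4 = 34.
The points at distance exactly r from the centre are P_2, P_3 — 2 points.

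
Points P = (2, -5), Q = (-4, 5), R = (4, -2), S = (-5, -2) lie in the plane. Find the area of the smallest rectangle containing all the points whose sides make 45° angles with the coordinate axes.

72

In coordinates u = x + y, v = x − y the rectangle is axis-aligned; the map (x,y)→(u,v) scales areas by 2.
u-values: -3, 1, 2, -7; range = 2 − (-7) = 9.
v-values: 7, -9, 6, -3; range = 7 − (-9) = 16.
Area = (9 × 16) / 2 = 72.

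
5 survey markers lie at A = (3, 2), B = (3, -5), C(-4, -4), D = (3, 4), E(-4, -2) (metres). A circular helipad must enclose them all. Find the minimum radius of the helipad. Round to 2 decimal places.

The minimum enclosing circle of a finite set is fixed by two of the points (as a diameter) or three (as a circumcircle).
The minimum enclosing circle is determined by three boundary points: B, C, D.
Their circumcentre is (1/14, -0.5) with r² = 2825/98.
The farthest remaining point E is at distance² 1845/98 ≤ 2825/98.
r = √(2825/98) ≈ 5.37.

5.37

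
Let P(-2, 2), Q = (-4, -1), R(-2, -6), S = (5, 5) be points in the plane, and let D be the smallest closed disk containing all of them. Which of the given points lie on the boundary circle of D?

R, S

A smallest enclosing disk is always determined by at most three of the input points on its boundary.
The farthest pair is R–S with squared distance 170. The circle on this segment as diameter has centre (1.5, -0.5) and r² = 170/4 = 42.5.
Check P: distance² to centre = 18.5 ≤ 42.5, so it lies inside.
All remaining points lie in this disk, and no smaller disk contains both endpoints, so this is the minimum enclosing circle.
The points at distance exactly r from the centre are R, S — 2 points.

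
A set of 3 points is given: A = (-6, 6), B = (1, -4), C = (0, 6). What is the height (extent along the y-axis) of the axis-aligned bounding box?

10

max y = 6, min y = -4, so height = 10.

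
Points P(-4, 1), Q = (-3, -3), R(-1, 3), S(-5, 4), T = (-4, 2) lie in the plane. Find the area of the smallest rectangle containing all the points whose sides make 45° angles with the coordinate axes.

36

In coordinates u = x + y, v = x − y the rectangle is axis-aligned; the map (x,y)→(u,v) scales areas by 2.
u-values: -3, -6, 2, -1, -2; range = 2 − (-6) = 8.
v-values: -5, 0, -4, -9, -6; range = 0 − (-9) = 9.
Area = (8 × 9) / 2 = 36.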